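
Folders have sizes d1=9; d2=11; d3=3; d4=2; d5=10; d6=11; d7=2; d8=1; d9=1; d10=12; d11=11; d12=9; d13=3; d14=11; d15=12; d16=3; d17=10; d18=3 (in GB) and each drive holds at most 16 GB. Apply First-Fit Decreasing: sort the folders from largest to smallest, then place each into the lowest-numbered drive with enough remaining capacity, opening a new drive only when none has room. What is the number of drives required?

Sorted descending: 12, 12, 11, 11, 11, 11, 10, 10, 9, 9, 3, 3, 3, 3, 2, 2, 1, 1.
drive 1: place 12 GB, 4 GB left
drive 2: place 12 GB, 4 GB left
drive 3: place 11 GB, 5 GB left
drive 4: place 11 GB, 5 GB left
drive 5: place 11 GB, 5 GB left
drive 6: place 11 GB, 5 GB left
drive 7: place 10 GB, 6 GB left
drive 8: place 10 GB, 6 GB left
drive 9: place 9 GB, 7 GB left
drive 10: place 9 GB, 7 GB left
drive 1: place 3 GB, 1 GB left
drive 2: place 3 GB, 1 GB left
drive 3: place 3 GB, 2 GB left
drive 4: place 3 GB, 2 GB left
drive 3: place 2 GB, 0 GB left
drive 4: place 2 GB, 0 GB left
drive 1: place 1 GB, 0 GB left
drive 2: place 1 GB, 0 GB left
Final drives: [12,3,1] [12,3,1] [11,3,2] [11,3,2] [11] [11] [10] [10] [9] [9].

10 drives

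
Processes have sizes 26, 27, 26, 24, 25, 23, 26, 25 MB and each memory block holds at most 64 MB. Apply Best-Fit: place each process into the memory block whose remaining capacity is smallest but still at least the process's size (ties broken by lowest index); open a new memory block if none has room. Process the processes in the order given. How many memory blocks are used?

4 memory blocks

memory block 1: place 26 MB, 38 MB left
memory block 1: place 27 MB, 11 MB left
memory block 2: place 26 MB, 38 MB left
memory block 2: place 24 MB, 14 MB left
memory block 3: place 25 MB, 39 MB left
memory block 3: place 23 MB, 16 MB left
memory block 4: place 26 MB, 38 MB left
memory block 4: place 25 MB, 13 MB left
Final memory blocks: [26,27] [26,24] [25,23] [26,25].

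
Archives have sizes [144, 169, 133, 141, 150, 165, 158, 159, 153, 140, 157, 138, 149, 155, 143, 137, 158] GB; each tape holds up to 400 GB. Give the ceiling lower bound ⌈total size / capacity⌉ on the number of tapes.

7 tapes

Total size = 144 + 169 + 133 + 141 + 150 + 165 + 158 + 159 + 153 + 140 + 157 + 138 + 149 + 155 + 143 + 137 + 158 = 2549 GB.
⌈2549 / 400⌉ = 7.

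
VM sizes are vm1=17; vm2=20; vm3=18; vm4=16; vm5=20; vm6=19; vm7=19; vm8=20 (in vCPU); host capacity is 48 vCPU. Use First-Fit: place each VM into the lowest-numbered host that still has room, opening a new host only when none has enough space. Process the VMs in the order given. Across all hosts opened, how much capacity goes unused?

Put vm1 (17 vCPU) in host 1; 31 vCPU remain.
Put vm2 (20 vCPU) in host 1; 11 vCPU remain.
Put vm3 (18 vCPU) in host 2; 30 vCPU remain.
Put vm4 (16 vCPU) in host 2; 14 vCPU remain.
Put vm5 (20 vCPU) in host 3; 28 vCPU remain.
Put vm6 (19 vCPU) in host 3; 9 vCPU remain.
Put vm7 (19 vCPU) in host 4; 29 vCPU remain.
Put vm8 (20 vCPU) in host 4; 9 vCPU remain.
4 hosts × 48 vCPU = 192 vCPU; used 149 vCPU; unused 43 vCPU.

43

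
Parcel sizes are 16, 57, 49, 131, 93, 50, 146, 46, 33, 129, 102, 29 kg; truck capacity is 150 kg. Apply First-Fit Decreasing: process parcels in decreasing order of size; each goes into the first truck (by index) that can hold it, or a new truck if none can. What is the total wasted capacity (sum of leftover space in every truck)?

Sorted descending: 146, 131, 129, 102, 93, 57, 50, 49, 46, 33, 29, 16.
truck 1: place 146 kg, 4 kg left
truck 2: place 131 kg, 19 kg left
truck 3: place 129 kg, 21 kg left
truck 4: place 102 kg, 48 kg left
truck 5: place 93 kg, 57 kg left
truck 5: place 57 kg, 0 kg left
truck 6: place 50 kg, 100 kg left
truck 6: place 49 kg, 51 kg left
truck 4: place 46 kg, 2 kg left
truck 6: place 33 kg, 18 kg left
truck 7: place 29 kg, 121 kg left
truck 2: place 16 kg, 3 kg left
7 trucks × 150 kg = 1050 kg; used 881 kg; unused 169 kg.

169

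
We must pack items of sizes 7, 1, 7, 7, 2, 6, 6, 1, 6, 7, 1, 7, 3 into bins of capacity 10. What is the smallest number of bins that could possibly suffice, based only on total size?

7

Total size = 7 + 1 + 7 + 7 + 2 + 6 + 6 + 1 + 6 + 7 + 1 + 7 + 3 = 61.
⌈61 / 10⌉ = 7.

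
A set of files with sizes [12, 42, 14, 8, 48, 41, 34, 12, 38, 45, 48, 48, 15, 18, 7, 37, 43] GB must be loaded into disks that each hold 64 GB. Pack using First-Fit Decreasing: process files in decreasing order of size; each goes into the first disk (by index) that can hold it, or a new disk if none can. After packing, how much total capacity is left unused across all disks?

Sorted descending: 48, 48, 48, 45, 43, 42, 41, 38, 37, 34, 18, 15, 14, 12, 12, 8, 7.
Put 48 GB in disk 1; 16 GB remain.
Put 48 GB in disk 2; 16 GB remain.
Put 48 GB in disk 3; 16 GB remain.
Put 45 GB in disk 4; 19 GB remain.
Put 43 GB in disk 5; 21 GB remain.
Put 42 GB in disk 6; 22 GB remain.
Put 41 GB in disk 7; 23 GB remain.
Put 38 GB in disk 8; 26 GB remain.
Put 37 GB in disk 9; 27 GB remain.
Put 34 GB in disk 10; 30 GB remain.
Put 18 GB in disk 4; 1 GB remain.
Put 15 GB in disk 1; 1 GB remain.
Put 14 GB in disk 2; 2 GB remain.
Put 12 GB in disk 3; 4 GB remain.
Put 12 GB in disk 5; 9 GB remain.
Put 8 GB in disk 5; 1 GB remain.
Put 7 GB in disk 6; 15 GB remain.
10 disks × 64 GB = 640 GB; used 510 GB; unused 130 GB.

130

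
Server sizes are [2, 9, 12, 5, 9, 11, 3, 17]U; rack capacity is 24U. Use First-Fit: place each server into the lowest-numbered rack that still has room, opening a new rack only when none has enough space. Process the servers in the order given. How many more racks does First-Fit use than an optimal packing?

First-Fit: [2,9,12] [5,9,3] [11] [17] → 4 racks.
Total size 68U; any packing needs at least ⌈68/24⌉ = 3 racks.
An optimal packing achieves that bound: [17,5,2] [12,11] [9,9,3] → 3 racks.
Excess: 4 − 3 = 1.

1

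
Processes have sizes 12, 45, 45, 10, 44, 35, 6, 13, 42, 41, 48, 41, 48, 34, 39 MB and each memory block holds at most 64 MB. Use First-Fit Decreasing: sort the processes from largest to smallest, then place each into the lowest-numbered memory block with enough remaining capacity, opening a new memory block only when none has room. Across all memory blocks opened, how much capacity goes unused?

Sorted descending: 48, 48, 45, 45, 44, 42, 41, 41, 39, 35, 34, 13, 12, 10, 6.
48 MB → memory block 1 (remaining 16 MB)
48 MB → memory block 2 (remaining 16 MB)
45 MB → memory block 3 (remaining 19 MB)
45 MB → memory block 4 (remaining 19 MB)
44 MB → memory block 5 (remaining 20 MB)
42 MB → memory block 6 (remaining 22 MB)
41 MB → memory block 7 (remaining 23 MB)
41 MB → memory block 8 (remaining 23 MB)
39 MB → memory block 9 (remaining 25 MB)
35 MB → memory block 10 (remaining 29 MB)
34 MB → memory block 11 (remaining 30 MB)
13 MB → memory block 1 (remaining 3 MB)
12 MB → memory block 2 (remaining 4 MB)
10 MB → memory block 3 (remaining 9 MB)
6 MB → memory block 3 (remaining 3 MB)
11 memory blocks × 64 MB = 704 MB; used 503 MB; unused 201 MB.

201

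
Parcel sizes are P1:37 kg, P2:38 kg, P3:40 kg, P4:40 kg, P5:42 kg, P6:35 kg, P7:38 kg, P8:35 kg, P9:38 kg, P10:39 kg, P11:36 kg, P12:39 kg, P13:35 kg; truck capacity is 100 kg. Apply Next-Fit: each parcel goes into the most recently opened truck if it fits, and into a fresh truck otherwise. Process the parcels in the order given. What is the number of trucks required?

Put P1 (37 kg) in truck 1; 63 kg remain.
Put P2 (38 kg) in truck 1; 25 kg remain.
Put P3 (40 kg) in truck 2; 60 kg remain.
Put P4 (40 kg) in truck 2; 20 kg remain.
Put P5 (42 kg) in truck 3; 58 kg remain.
Put P6 (35 kg) in truck 3; 23 kg remain.
Put P7 (38 kg) in truck 4; 62 kg remain.
Put P8 (35 kg) in truck 4; 27 kg remain.
Put P9 (38 kg) in truck 5; 62 kg remain.
Put P10 (39 kg) in truck 5; 23 kg remain.
Put P11 (36 kg) in truck 6; 64 kg remain.
Put P12 (39 kg) in truck 6; 25 kg remain.
Put P13 (35 kg) in truck 7; 65 kg remain.
Final trucks: [37,38] [40,40] [42,35] [38,35] [38,39] [36,39] [35].

7 trucks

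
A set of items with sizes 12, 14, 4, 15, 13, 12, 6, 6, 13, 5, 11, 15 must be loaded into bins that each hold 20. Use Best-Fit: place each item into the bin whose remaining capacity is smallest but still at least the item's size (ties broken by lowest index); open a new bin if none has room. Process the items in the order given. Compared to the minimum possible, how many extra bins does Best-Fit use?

Best-Fit: [12,6] [14,4] [15,5] [13,6] [12] [13] [11] [15] → 8 bins.
8 items exceed 10 (half the capacity), and no two of those can share a bin, so at least 8 bins are needed.
So 8 is already optimal.

0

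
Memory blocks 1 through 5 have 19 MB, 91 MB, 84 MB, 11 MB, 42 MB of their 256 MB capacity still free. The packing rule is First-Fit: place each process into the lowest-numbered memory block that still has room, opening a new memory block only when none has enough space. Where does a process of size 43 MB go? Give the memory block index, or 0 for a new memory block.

2

Memory blocks with room: memory block 2 (91 MB), memory block 3 (84 MB).
The first with room is memory block 2.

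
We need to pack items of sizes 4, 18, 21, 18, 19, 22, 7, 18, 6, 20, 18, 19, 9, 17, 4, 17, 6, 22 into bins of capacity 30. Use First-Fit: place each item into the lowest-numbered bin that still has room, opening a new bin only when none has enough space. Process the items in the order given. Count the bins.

Put 4 in bin 1; 26 remain.
Put 18 in bin 1; 8 remain.
Put 21 in bin 2; 9 remain.
Put 18 in bin 3; 12 remain.
Put 19 in bin 4; 11 remain.
Put 22 in bin 5; 8 remain.
Put 7 in bin 1; 1 remain.
Put 18 in bin 6; 12 remain.
Put 6 in bin 2; 3 remain.
Put 20 in bin 7; 10 remain.
Put 18 in bin 8; 12 remain.
Put 19 in bin 9; 11 remain.
Put 9 in bin 3; 3 remain.
Put 17 in bin 10; 13 remain.
Put 4 in bin 4; 7 remain.
Put 17 in bin 11; 13 remain.
Put 6 in bin 4; 1 remain.
Put 22 in bin 12; 8 remain.

12 bins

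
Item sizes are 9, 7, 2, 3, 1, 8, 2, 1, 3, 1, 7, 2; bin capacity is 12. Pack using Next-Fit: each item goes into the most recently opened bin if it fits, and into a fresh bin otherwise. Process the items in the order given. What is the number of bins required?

5 bins

Put 9 in bin 1; 3 remain.
Put 7 in bin 2; 5 remain.
Put 2 in bin 2; 3 remain.
Put 3 in bin 2; 0 remain.
Put 1 in bin 3; 11 remain.
Put 8 in bin 3; 3 remain.
Put 2 in bin 3; 1 remain.
Put 1 in bin 3; 0 remain.
Put 3 in bin 4; 9 remain.
Put 1 in bin 4; 8 remain.
Put 7 in bin 4; 1 remain.
Put 2 in bin 5; 10 remain.
Final bins: [9] [7,2,3] [1,8,2,1] [3,1,7] [2].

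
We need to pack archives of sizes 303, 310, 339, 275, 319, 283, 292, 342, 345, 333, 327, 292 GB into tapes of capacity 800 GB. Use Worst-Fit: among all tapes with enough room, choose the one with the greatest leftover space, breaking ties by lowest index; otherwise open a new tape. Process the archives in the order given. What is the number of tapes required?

tape 1: place 303 GB, 497 GB left
tape 1: place 310 GB, 187 GB left
tape 2: place 339 GB, 461 GB left
tape 2: place 275 GB, 186 GB left
tape 3: place 319 GB, 481 GB left
tape 3: place 283 GB, 198 GB left
tape 4: place 292 GB, 508 GB left
tape 4: place 342 GB, 166 GB left
tape 5: place 345 GB, 455 GB left
tape 5: place 333 GB, 122 GB left
tape 6: place 327 GB, 473 GB left
tape 6: place 292 GB, 181 GB left

6 tapes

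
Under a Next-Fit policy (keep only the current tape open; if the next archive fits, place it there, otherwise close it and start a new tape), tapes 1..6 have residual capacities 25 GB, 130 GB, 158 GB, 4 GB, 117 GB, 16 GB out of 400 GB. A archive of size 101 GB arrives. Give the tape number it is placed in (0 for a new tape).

Next-Fit only looks at tape 6, which has 16 GB free.
101 GB does not fit, so a new tape is opened.

0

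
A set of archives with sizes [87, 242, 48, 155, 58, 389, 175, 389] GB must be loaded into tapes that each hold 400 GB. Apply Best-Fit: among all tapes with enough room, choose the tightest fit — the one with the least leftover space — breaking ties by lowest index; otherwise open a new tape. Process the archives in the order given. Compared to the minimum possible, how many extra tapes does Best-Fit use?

Best-Fit: [87,242,48] [155,58,175] [389] [389] → 4 tapes.
Total size 1543 GB; any packing needs at least ⌈1543/400⌉ = 4 tapes.
So 4 is already optimal.

0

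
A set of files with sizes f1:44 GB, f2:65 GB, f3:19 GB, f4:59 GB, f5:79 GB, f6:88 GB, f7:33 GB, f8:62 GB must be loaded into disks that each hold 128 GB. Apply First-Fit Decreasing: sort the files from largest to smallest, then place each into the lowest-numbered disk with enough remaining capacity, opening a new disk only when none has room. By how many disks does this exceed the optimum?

First-Fit Decreasing: [88,33] [79,44] [65,62] [59,19] → 4 disks.
Total size 449 GB; any packing needs at least ⌈449/128⌉ = 4 disks.
So 4 is already optimal.

0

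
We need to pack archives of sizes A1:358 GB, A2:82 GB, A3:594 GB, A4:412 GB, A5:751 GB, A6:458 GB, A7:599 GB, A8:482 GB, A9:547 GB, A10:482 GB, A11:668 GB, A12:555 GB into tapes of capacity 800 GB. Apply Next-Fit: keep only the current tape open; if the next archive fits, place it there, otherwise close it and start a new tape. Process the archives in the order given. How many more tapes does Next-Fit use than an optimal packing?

1

Next-Fit: [358,82] [594] [412] [751] [458] [599] [482] [547] [482] [668] [555] → 11 tapes.
10 archives exceed 400 GB (half the capacity), and no two of those can share a tape, so at least 10 tapes are needed.
An optimal packing achieves that bound: [751] [668,82] [599] [594] [555] [547] [482] [482] [458] [412,358] → 10 tapes.
Excess: 11 − 10 = 1.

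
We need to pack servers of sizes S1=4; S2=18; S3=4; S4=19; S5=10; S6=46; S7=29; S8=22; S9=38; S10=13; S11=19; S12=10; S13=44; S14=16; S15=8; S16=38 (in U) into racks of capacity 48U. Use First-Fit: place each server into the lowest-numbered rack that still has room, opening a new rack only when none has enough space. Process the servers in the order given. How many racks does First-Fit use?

S1 (4U) → rack 1 (remaining 44U)
S2 (18U) → rack 1 (remaining 26U)
S3 (4U) → rack 1 (remaining 22U)
S4 (19U) → rack 1 (remaining 3U)
S5 (10U) → rack 2 (remaining 38U)
S6 (46U) → rack 3 (remaining 2U)
S7 (29U) → rack 2 (remaining 9U)
S8 (22U) → rack 4 (remaining 26U)
S9 (38U) → rack 5 (remaining 10U)
S10 (13U) → rack 4 (remaining 13U)
S11 (19U) → rack 6 (remaining 29U)
S12 (10U) → rack 4 (remaining 3U)
S13 (44U) → rack 7 (remaining 4U)
S14 (16U) → rack 6 (remaining 13U)
S15 (8U) → rack 2 (remaining 1U)
S16 (38U) → rack 8 (remaining 10U)

8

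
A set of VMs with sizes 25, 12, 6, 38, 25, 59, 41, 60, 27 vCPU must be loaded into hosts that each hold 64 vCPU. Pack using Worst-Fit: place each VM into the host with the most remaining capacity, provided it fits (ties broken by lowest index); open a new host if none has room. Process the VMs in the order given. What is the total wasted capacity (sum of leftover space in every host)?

25 vCPU → host 1 (remaining 39 vCPU)
12 vCPU → host 1 (remaining 27 vCPU)
6 vCPU → host 1 (remaining 21 vCPU)
38 vCPU → host 2 (remaining 26 vCPU)
25 vCPU → host 2 (remaining 1 vCPU)
59 vCPU → host 3 (remaining 5 vCPU)
41 vCPU → host 4 (remaining 23 vCPU)
60 vCPU → host 5 (remaining 4 vCPU)
27 vCPU → host 6 (remaining 37 vCPU)
6 hosts × 64 vCPU = 384 vCPU; used 293 vCPU; unused 91 vCPU.

91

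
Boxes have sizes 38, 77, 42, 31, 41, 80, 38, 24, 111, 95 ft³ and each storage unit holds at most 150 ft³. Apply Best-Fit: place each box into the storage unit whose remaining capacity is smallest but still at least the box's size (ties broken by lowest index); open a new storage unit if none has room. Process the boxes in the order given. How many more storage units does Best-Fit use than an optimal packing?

Best-Fit: [38,77,31] [42,41,38,24] [80] [111] [95] → 5 storage units.
Total size 577 ft³; any packing needs at least ⌈577/150⌉ = 4 storage units.
An optimal packing achieves that bound: [111,38] [95,42] [80,41,24] [77,38,31] → 4 storage units.
Excess: 5 − 4 = 1.

1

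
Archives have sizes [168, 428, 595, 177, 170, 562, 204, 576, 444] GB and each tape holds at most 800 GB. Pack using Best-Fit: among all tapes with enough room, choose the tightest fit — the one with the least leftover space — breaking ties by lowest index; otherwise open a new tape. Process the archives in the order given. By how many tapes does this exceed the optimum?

0

Best-Fit: [168,428,177] [595,170] [562,204] [576] [444] → 5 tapes.
Total size 3324 GB; any packing needs at least ⌈3324/800⌉ = 5 tapes.
So 5 is already optimal.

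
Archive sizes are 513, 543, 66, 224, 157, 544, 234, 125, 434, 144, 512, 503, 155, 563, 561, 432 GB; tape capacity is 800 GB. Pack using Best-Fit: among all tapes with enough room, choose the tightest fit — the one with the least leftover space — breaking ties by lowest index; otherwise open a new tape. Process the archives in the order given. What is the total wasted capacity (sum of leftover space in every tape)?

Put 513 GB in tape 1; 287 GB remain.
Put 543 GB in tape 2; 257 GB remain.
Put 66 GB in tape 2; 191 GB remain.
Put 224 GB in tape 1; 63 GB remain.
Put 157 GB in tape 2; 34 GB remain.
Put 544 GB in tape 3; 256 GB remain.
Put 234 GB in tape 3; 22 GB remain.
Put 125 GB in tape 4; 675 GB remain.
Put 434 GB in tape 4; 241 GB remain.
Put 144 GB in tape 4; 97 GB remain.
Put 512 GB in tape 5; 288 GB remain.
Put 503 GB in tape 6; 297 GB remain.
Put 155 GB in tape 5; 133 GB remain.
Put 563 GB in tape 7; 237 GB remain.
Put 561 GB in tape 8; 239 GB remain.
Put 432 GB in tape 9; 368 GB remain.
9 tapes × 800 GB = 7200 GB; used 5710 GB; unused 1490 GB.

1490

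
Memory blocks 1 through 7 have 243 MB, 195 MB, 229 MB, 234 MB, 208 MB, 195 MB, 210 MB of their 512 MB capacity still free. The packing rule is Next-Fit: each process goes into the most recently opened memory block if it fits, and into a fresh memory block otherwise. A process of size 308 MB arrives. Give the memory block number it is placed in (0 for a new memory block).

Next-Fit only looks at memory block 7, which has 210 MB free.
308 MB does not fit, so a new memory block is opened.

0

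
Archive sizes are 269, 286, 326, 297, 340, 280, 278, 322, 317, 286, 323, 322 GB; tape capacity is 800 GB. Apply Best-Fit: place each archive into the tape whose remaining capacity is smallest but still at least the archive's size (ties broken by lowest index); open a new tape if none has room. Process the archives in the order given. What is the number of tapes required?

6 tapes

Put 269 GB in tape 1; 531 GB remain.
Put 286 GB in tape 1; 245 GB remain.
Put 326 GB in tape 2; 474 GB remain.
Put 297 GB in tape 2; 177 GB remain.
Put 340 GB in tape 3; 460 GB remain.
Put 280 GB in tape 3; 180 GB remain.
Put 278 GB in tape 4; 522 GB remain.
Put 322 GB in tape 4; 200 GB remain.
Put 317 GB in tape 5; 483 GB remain.
Put 286 GB in tape 5; 197 GB remain.
Put 323 GB in tape 6; 477 GB remain.
Put 322 GB in tape 6; 155 GB remain.
Final tapes: [269,286] [326,297] [340,280] [278,322] [317,286] [323,322].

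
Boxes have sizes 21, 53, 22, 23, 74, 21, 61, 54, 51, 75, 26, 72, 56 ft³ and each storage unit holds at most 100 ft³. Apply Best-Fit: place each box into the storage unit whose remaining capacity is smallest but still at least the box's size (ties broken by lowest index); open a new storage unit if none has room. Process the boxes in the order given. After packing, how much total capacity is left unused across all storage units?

191

Put 21 ft³ in storage unit 1; 79 ft³ remain.
Put 53 ft³ in storage unit 1; 26 ft³ remain.
Put 22 ft³ in storage unit 1; 4 ft³ remain.
Put 23 ft³ in storage unit 2; 77 ft³ remain.
Put 74 ft³ in storage unit 2; 3 ft³ remain.
Put 21 ft³ in storage unit 3; 79 ft³ remain.
Put 61 ft³ in storage unit 3; 18 ft³ remain.
Put 54 ft³ in storage unit 4; 46 ft³ remain.
Put 51 ft³ in storage unit 5; 49 ft³ remain.
Put 75 ft³ in storage unit 6; 25 ft³ remain.
Put 26 ft³ in storage unit 4; 20 ft³ remain.
Put 72 ft³ in storage unit 7; 28 ft³ remain.
Put 56 ft³ in storage unit 8; 44 ft³ remain.
8 storage units × 100 ft³ = 800 ft³; used 609 ft³; unused 191 ft³.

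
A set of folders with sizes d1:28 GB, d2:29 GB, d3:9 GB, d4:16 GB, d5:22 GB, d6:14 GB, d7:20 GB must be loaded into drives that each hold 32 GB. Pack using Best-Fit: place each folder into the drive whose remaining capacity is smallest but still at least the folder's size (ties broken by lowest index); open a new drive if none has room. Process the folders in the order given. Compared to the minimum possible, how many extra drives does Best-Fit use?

1

Best-Fit: [28] [29] [9,16] [22] [14] [20] → 6 drives.
Total size 138 GB; any packing needs at least ⌈138/32⌉ = 5 drives.
An optimal packing achieves that bound: [29] [28] [22,9] [20] [16,14] → 5 drives.
Excess: 6 − 5 = 1.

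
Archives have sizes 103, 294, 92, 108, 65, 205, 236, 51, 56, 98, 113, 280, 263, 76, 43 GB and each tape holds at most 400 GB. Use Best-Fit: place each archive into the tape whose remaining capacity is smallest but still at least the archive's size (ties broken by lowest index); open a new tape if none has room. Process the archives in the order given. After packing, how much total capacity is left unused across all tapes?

317

Put 103 GB in tape 1; 297 GB remain.
Put 294 GB in tape 1; 3 GB remain.
Put 92 GB in tape 2; 308 GB remain.
Put 108 GB in tape 2; 200 GB remain.
Put 65 GB in tape 2; 135 GB remain.
Put 205 GB in tape 3; 195 GB remain.
Put 236 GB in tape 4; 164 GB remain.
Put 51 GB in tape 2; 84 GB remain.
Put 56 GB in tape 2; 28 GB remain.
Put 98 GB in tape 4; 66 GB remain.
Put 113 GB in tape 3; 82 GB remain.
Put 280 GB in tape 5; 120 GB remain.
Put 263 GB in tape 6; 137 GB remain.
Put 76 GB in tape 3; 6 GB remain.
Put 43 GB in tape 4; 23 GB remain.
6 tapes × 400 GB = 2400 GB; used 2083 GB; unused 317 GB.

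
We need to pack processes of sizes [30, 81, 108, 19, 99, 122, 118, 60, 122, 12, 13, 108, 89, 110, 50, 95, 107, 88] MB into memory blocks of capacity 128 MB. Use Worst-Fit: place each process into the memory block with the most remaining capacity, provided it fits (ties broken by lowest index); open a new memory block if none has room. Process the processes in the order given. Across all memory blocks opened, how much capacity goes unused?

Put 30 MB in memory block 1; 98 MB remain.
Put 81 MB in memory block 1; 17 MB remain.
Put 108 MB in memory block 2; 20 MB remain.
Put 19 MB in memory block 2; 1 MB remain.
Put 99 MB in memory block 3; 29 MB remain.
Put 122 MB in memory block 4; 6 MB remain.
Put 118 MB in memory block 5; 10 MB remain.
Put 60 MB in memory block 6; 68 MB remain.
Put 122 MB in memory block 7; 6 MB remain.
Put 12 MB in memory block 6; 56 MB remain.
Put 13 MB in memory block 6; 43 MB remain.
Put 108 MB in memory block 8; 20 MB remain.
Put 89 MB in memory block 9; 39 MB remain.
Put 110 MB in memory block 10; 18 MB remain.
Put 50 MB in memory block 11; 78 MB remain.
Put 95 MB in memory block 12; 33 MB remain.
Put 107 MB in memory block 13; 21 MB remain.
Put 88 MB in memory block 14; 40 MB remain.
14 memory blocks × 128 MB = 1792 MB; used 1431 MB; unused 361 MB.

361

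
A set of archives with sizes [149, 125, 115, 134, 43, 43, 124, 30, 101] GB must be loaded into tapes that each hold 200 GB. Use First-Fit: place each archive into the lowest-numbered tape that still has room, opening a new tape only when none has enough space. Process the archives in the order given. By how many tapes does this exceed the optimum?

0

First-Fit: [149,43] [125,43,30] [115] [134] [124] [101] → 6 tapes.
6 archives exceed 100 GB (half the capacity), and no two of those can share a tape, so at least 6 tapes are needed.
So 6 is already optimal.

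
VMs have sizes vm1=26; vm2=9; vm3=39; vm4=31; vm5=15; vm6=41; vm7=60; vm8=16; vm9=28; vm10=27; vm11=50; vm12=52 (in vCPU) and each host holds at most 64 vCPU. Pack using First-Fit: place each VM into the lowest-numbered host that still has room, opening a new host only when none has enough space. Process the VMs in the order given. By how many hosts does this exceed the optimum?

1

First-Fit: [26,9,15] [39,16] [31,28] [41] [60] [27] [50] [52] → 8 hosts.
Total size 394 vCPU; any packing needs at least ⌈394/64⌉ = 7 hosts.
An optimal packing achieves that bound: [60] [52,9] [50] [41,16] [39,15] [31,28] [27,26] → 7 hosts.
Excess: 8 − 7 = 1.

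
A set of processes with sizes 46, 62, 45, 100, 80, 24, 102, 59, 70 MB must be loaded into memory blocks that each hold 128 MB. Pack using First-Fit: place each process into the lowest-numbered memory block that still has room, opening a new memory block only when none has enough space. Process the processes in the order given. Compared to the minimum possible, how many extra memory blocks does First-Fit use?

1

First-Fit: [46,62] [45,80] [100,24] [102] [59] [70] → 6 memory blocks.
Total size 588 MB; any packing needs at least ⌈588/128⌉ = 5 memory blocks.
An optimal packing achieves that bound: [102,24] [100] [80,46] [70,45] [62,59] → 5 memory blocks.
Excess: 6 − 5 = 1.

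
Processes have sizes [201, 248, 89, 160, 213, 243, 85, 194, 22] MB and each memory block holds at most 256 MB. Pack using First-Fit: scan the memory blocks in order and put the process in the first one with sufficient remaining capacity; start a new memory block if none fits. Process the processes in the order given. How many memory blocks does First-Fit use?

memory block 1: place 201 MB, 55 MB left
memory block 2: place 248 MB, 8 MB left
memory block 3: place 89 MB, 167 MB left
memory block 3: place 160 MB, 7 MB left
memory block 4: place 213 MB, 43 MB left
memory block 5: place 243 MB, 13 MB left
memory block 6: place 85 MB, 171 MB left
memory block 7: place 194 MB, 62 MB left
memory block 1: place 22 MB, 33 MB left
Final memory blocks: [201,22] [248] [89,160] [213] [243] [85] [194].

7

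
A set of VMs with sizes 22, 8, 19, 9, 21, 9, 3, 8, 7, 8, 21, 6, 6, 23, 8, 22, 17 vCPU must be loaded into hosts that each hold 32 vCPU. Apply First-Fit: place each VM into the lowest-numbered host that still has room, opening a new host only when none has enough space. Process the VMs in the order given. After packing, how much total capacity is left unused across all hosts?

39

22 vCPU → host 1 (remaining 10 vCPU)
8 vCPU → host 1 (remaining 2 vCPU)
19 vCPU → host 2 (remaining 13 vCPU)
9 vCPU → host 2 (remaining 4 vCPU)
21 vCPU → host 3 (remaining 11 vCPU)
9 vCPU → host 3 (remaining 2 vCPU)
3 vCPU → host 2 (remaining 1 vCPU)
8 vCPU → host 4 (remaining 24 vCPU)
7 vCPU → host 4 (remaining 17 vCPU)
8 vCPU → host 4 (remaining 9 vCPU)
21 vCPU → host 5 (remaining 11 vCPU)
6 vCPU → host 4 (remaining 3 vCPU)
6 vCPU → host 5 (remaining 5 vCPU)
23 vCPU → host 6 (remaining 9 vCPU)
8 vCPU → host 6 (remaining 1 vCPU)
22 vCPU → host 7 (remaining 10 vCPU)
17 vCPU → host 8 (remaining 15 vCPU)
8 hosts × 32 vCPU = 256 vCPU; used 217 vCPU; unused 39 vCPU.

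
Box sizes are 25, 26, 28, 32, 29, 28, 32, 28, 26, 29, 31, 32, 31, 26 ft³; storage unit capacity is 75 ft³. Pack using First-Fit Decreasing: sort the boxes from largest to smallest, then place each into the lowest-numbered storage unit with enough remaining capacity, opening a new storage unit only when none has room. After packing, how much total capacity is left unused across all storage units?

Sorted descending: 32, 32, 32, 31, 31, 29, 29, 28, 28, 28, 26, 26, 26, 25.
32 ft³ → storage unit 1 (remaining 43 ft³)
32 ft³ → storage unit 1 (remaining 11 ft³)
32 ft³ → storage unit 2 (remaining 43 ft³)
31 ft³ → storage unit 2 (remaining 12 ft³)
31 ft³ → storage unit 3 (remaining 44 ft³)
29 ft³ → storage unit 3 (remaining 15 ft³)
29 ft³ → storage unit 4 (remaining 46 ft³)
28 ft³ → storage unit 4 (remaining 18 ft³)
28 ft³ → storage unit 5 (remaining 47 ft³)
28 ft³ → storage unit 5 (remaining 19 ft³)
26 ft³ → storage unit 6 (remaining 49 ft³)
26 ft³ → storage unit 6 (remaining 23 ft³)
26 ft³ → storage unit 7 (remaining 49 ft³)
25 ft³ → storage unit 7 (remaining 24 ft³)
7 storage units × 75 ft³ = 525 ft³; used 403 ft³; unused 122 ft³.

122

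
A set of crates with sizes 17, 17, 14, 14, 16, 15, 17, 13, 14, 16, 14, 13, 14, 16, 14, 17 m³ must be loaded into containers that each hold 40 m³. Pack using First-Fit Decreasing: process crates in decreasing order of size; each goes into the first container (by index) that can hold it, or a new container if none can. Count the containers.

8

Sorted descending: 17, 17, 17, 17, 16, 16, 16, 15, 14, 14, 14, 14, 14, 14, 13, 13.
17 m³ → container 1 (remaining 23 m³)
17 m³ → container 1 (remaining 6 m³)
17 m³ → container 2 (remaining 23 m³)
17 m³ → container 2 (remaining 6 m³)
16 m³ → container 3 (remaining 24 m³)
16 m³ → container 3 (remaining 8 m³)
16 m³ → container 4 (remaining 24 m³)
15 m³ → container 4 (remaining 9 m³)
14 m³ → container 5 (remaining 26 m³)
14 m³ → container 5 (remaining 12 m³)
14 m³ → container 6 (remaining 26 m³)
14 m³ → container 6 (remaining 12 m³)
14 m³ → container 7 (remaining 26 m³)
14 m³ → container 7 (remaining 12 m³)
13 m³ → container 8 (remaining 27 m³)
13 m³ → container 8 (remaining 14 m³)
Final containers: [17,17] [17,17] [16,16] [16,15] [14,14] [14,14] [14,14] [13,13].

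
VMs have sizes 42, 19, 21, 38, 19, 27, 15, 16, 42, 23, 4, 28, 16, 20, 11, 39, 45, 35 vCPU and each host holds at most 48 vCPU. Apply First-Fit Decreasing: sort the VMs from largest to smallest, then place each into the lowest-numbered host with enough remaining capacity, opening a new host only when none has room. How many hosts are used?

11 hosts

Sorted descending: 45, 42, 42, 39, 38, 35, 28, 27, 23, 21, 20, 19, 19, 16, 16, 15, 11, 4.
45 vCPU → host 1 (remaining 3 vCPU)
42 vCPU → host 2 (remaining 6 vCPU)
42 vCPU → host 3 (remaining 6 vCPU)
39 vCPU → host 4 (remaining 9 vCPU)
38 vCPU → host 5 (remaining 10 vCPU)
35 vCPU → host 6 (remaining 13 vCPU)
28 vCPU → host 7 (remaining 20 vCPU)
27 vCPU → host 8 (remaining 21 vCPU)
23 vCPU → host 9 (remaining 25 vCPU)
21 vCPU → host 8 (remaining 0 vCPU)
20 vCPU → host 7 (remaining 0 vCPU)
19 vCPU → host 9 (remaining 6 vCPU)
19 vCPU → host 10 (remaining 29 vCPU)
16 vCPU → host 10 (remaining 13 vCPU)
16 vCPU → host 11 (remaining 32 vCPU)
15 vCPU → host 11 (remaining 17 vCPU)
11 vCPU → host 6 (remaining 2 vCPU)
4 vCPU → host 2 (remaining 2 vCPU)
Final hosts: [45] [42,4] [42] [39] [38] [35,11] [28,20] [27,21] [23,19] [19,16] [16,15].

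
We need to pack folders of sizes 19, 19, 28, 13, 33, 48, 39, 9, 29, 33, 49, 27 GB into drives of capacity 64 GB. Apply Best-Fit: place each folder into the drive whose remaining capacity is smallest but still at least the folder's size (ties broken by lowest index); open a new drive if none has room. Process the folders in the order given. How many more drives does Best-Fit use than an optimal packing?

1

Best-Fit: [19,19,13,9] [28,33] [48] [39] [29,33] [49] [27] → 7 drives.
Total size 346 GB; any packing needs at least ⌈346/64⌉ = 6 drives.
An optimal packing achieves that bound: [49,13] [48,9] [39,19] [33,29] [33,28] [27,19] → 6 drives.
Excess: 7 − 6 = 1.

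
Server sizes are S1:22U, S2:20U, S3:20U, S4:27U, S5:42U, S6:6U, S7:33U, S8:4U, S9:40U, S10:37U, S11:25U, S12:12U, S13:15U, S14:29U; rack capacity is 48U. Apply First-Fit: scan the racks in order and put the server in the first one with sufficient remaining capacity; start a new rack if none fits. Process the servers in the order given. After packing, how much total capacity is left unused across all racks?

52

Put S1 (22U) in rack 1; 26U remain.
Put S2 (20U) in rack 1; 6U remain.
Put S3 (20U) in rack 2; 28U remain.
Put S4 (27U) in rack 2; 1U remain.
Put S5 (42U) in rack 3; 6U remain.
Put S6 (6U) in rack 1; 0U remain.
Put S7 (33U) in rack 4; 15U remain.
Put S8 (4U) in rack 3; 2U remain.
Put S9 (40U) in rack 5; 8U remain.
Put S10 (37U) in rack 6; 11U remain.
Put S11 (25U) in rack 7; 23U remain.
Put S12 (12U) in rack 4; 3U remain.
Put S13 (15U) in rack 7; 8U remain.
Put S14 (29U) in rack 8; 19U remain.
8 racks × 48U = 384U; used 332U; unused 52U.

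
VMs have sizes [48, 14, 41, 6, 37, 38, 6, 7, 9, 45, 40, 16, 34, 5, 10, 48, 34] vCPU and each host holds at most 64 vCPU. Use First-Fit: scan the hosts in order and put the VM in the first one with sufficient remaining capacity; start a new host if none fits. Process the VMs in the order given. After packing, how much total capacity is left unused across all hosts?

48 vCPU → host 1 (remaining 16 vCPU)
14 vCPU → host 1 (remaining 2 vCPU)
41 vCPU → host 2 (remaining 23 vCPU)
6 vCPU → host 2 (remaining 17 vCPU)
37 vCPU → host 3 (remaining 27 vCPU)
38 vCPU → host 4 (remaining 26 vCPU)
6 vCPU → host 2 (remaining 11 vCPU)
7 vCPU → host 2 (remaining 4 vCPU)
9 vCPU → host 3 (remaining 18 vCPU)
45 vCPU → host 5 (remaining 19 vCPU)
40 vCPU → host 6 (remaining 24 vCPU)
16 vCPU → host 3 (remaining 2 vCPU)
34 vCPU → host 7 (remaining 30 vCPU)
5 vCPU → host 4 (remaining 21 vCPU)
10 vCPU → host 4 (remaining 11 vCPU)
48 vCPU → host 8 (remaining 16 vCPU)
34 vCPU → host 9 (remaining 30 vCPU)
9 hosts × 64 vCPU = 576 vCPU; used 438 vCPU; unused 138 vCPU.

138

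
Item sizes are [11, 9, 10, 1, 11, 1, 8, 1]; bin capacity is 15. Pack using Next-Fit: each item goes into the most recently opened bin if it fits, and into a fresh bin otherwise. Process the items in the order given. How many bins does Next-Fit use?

bin 1: place 11, 4 left
bin 2: place 9, 6 left
bin 3: place 10, 5 left
bin 3: place 1, 4 left
bin 4: place 11, 4 left
bin 4: place 1, 3 left
bin 5: place 8, 7 left
bin 5: place 1, 6 left

5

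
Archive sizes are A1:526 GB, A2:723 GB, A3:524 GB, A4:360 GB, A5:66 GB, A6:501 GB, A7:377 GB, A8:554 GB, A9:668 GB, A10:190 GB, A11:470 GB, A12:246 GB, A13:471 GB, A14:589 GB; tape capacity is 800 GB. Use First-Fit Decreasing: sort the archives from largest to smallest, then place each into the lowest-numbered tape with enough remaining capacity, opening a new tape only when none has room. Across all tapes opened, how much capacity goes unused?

Sorted descending: 723, 668, 589, 554, 526, 524, 501, 471, 470, 377, 360, 246, 190, 66.
Put 723 GB in tape 1; 77 GB remain.
Put 668 GB in tape 2; 132 GB remain.
Put 589 GB in tape 3; 211 GB remain.
Put 554 GB in tape 4; 246 GB remain.
Put 526 GB in tape 5; 274 GB remain.
Put 524 GB in tape 6; 276 GB remain.
Put 501 GB in tape 7; 299 GB remain.
Put 471 GB in tape 8; 329 GB remain.
Put 470 GB in tape 9; 330 GB remain.
Put 377 GB in tape 10; 423 GB remain.
Put 360 GB in tape 10; 63 GB remain.
Put 246 GB in tape 4; 0 GB remain.
Put 190 GB in tape 3; 21 GB remain.
Put 66 GB in tape 1; 11 GB remain.
10 tapes × 800 GB = 8000 GB; used 6265 GB; unused 1735 GB.

1735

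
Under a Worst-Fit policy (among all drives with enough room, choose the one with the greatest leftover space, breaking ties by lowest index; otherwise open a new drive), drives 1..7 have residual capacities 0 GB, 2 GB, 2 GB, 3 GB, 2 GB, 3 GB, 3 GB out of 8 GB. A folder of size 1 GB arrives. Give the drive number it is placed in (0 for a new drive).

4

Drives with room: drive 2 (2 GB), drive 3 (2 GB), drive 4 (3 GB), drive 5 (2 GB), drive 6 (3 GB), drive 7 (3 GB).
Most room is drive 4 with 3 GB free.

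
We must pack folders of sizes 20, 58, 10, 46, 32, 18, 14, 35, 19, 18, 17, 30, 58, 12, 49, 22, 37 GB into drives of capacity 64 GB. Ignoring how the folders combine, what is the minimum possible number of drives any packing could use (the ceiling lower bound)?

8

Total size = 20 + 58 + 10 + 46 + 32 + 18 + 14 + 35 + 19 + 18 + 17 + 30 + 58 + 12 + 49 + 22 + 37 = 495 GB.
⌈495 / 64⌉ = 8.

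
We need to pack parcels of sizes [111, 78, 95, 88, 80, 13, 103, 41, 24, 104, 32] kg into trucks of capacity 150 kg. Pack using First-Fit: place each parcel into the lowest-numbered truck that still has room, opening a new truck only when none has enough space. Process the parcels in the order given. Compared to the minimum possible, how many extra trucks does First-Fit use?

First-Fit: [111,13,24] [78,41] [95,32] [88] [80] [103] [104] → 7 trucks.
7 parcels exceed 75 kg (half the capacity), and no two of those can share a truck, so at least 7 trucks are needed.
So 7 is already optimal.

0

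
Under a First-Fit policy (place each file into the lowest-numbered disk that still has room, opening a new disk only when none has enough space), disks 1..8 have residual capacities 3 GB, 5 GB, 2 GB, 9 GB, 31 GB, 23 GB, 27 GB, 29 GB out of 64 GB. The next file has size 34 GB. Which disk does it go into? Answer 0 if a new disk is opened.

No disk has ≥ 34 GB free, so a new disk is opened.

0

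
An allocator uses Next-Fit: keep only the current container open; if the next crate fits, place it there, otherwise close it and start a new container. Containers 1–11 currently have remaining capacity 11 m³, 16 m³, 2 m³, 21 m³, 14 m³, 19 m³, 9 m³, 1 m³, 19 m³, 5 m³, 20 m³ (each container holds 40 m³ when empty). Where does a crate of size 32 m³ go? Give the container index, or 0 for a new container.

0

Next-Fit only looks at container 11, which has 20 m³ free.
32 m³ does not fit, so a new container is opened.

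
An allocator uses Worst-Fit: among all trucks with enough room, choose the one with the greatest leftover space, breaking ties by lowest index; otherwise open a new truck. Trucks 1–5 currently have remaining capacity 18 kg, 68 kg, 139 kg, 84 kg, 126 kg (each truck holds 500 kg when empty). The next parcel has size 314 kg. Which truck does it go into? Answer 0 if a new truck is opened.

No truck has ≥ 314 kg free, so a new truck is opened.

0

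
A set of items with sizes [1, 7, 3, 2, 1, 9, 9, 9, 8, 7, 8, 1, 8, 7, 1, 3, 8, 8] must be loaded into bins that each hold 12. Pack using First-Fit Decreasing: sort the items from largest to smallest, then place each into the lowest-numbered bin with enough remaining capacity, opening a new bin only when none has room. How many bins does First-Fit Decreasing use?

Sorted descending: 9, 9, 9, 8, 8, 8, 8, 8, 7, 7, 7, 3, 3, 2, 1, 1, 1, 1.
Put 9 in bin 1; 3 remain.
Put 9 in bin 2; 3 remain.
Put 9 in bin 3; 3 remain.
Put 8 in bin 4; 4 remain.
Put 8 in bin 5; 4 remain.
Put 8 in bin 6; 4 remain.
Put 8 in bin 7; 4 remain.
Put 8 in bin 8; 4 remain.
Put 7 in bin 9; 5 remain.
Put 7 in bin 10; 5 remain.
Put 7 in bin 11; 5 remain.
Put 3 in bin 1; 0 remain.
Put 3 in bin 2; 0 remain.
Put 2 in bin 3; 1 remain.
Put 1 in bin 3; 0 remain.
Put 1 in bin 4; 3 remain.
Put 1 in bin 4; 2 remain.
Put 1 in bin 4; 1 remain.
Final bins: [9,3] [9,3] [9,2,1] [8,1,1,1] [8] [8] [8] [8] [7] [7] [7].

11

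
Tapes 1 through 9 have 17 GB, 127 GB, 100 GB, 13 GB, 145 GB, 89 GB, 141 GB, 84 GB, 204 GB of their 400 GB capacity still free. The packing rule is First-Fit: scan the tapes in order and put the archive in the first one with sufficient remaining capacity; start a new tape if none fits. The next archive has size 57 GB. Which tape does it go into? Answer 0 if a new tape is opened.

2

Tapes with room: tape 2 (127 GB), tape 3 (100 GB), tape 5 (145 GB), tape 6 (89 GB), tape 7 (141 GB), tape 8 (84 GB), tape 9 (204 GB).
The first with room is tape 2.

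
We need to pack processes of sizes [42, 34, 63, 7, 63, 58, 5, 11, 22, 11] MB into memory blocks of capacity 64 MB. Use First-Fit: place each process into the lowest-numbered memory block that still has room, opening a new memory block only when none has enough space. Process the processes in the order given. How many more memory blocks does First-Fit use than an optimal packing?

1

First-Fit: [42,7,5] [34,11,11] [63] [63] [58] [22] → 6 memory blocks.
Total size 316 MB; any packing needs at least ⌈316/64⌉ = 5 memory blocks.
An optimal packing achieves that bound: [63] [63] [58,5] [42,22] [34,11,11,7] → 5 memory blocks.
Excess: 6 − 5 = 1.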